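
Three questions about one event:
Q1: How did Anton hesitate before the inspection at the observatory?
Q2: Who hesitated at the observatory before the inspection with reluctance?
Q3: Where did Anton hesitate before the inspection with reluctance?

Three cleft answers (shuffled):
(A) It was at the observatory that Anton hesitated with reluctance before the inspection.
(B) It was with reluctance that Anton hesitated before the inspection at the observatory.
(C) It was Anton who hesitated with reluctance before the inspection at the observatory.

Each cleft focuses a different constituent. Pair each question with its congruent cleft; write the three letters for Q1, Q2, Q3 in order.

BCA

Q1 asks about the manner; cleft (B) focuses "with reluctance", which is the manner — so Q1 → B.
Q2 asks about the subject (agent); cleft (C) focuses "Anton", which is the subject (agent) — so Q2 → C.
Q3 asks about the location; cleft (A) focuses "at the observatory", which is the location — so Q3 → A.
Mapping: Q1→B, Q2→C, Q3→A.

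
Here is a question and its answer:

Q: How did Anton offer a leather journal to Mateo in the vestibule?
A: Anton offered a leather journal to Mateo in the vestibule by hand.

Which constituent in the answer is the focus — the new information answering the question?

The wh-word "how" asks about the manner.
In the answer, "Anton", "a leather journal", "to Mateo" and "in the vestibule" are given — repeated from the question.
The constituent filling the manner gap is "by hand"; that is the focus and would carry nuclear stress.

by hand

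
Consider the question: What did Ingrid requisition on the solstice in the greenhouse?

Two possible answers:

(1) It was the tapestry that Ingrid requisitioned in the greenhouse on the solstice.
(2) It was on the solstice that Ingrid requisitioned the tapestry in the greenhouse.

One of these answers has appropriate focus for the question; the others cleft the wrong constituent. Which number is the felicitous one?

The question word "what" targets the direct object.
Option (1) clefts "the tapestry" — that matches what the question asks about.
Option (2) clefts "on the solstice" — the time, not what was asked.
So the congruent reply is (1).

1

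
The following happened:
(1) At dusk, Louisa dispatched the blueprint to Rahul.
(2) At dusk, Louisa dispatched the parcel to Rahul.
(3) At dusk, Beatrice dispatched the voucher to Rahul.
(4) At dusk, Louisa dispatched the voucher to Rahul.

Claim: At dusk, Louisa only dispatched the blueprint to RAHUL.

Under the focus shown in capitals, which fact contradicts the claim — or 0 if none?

0

The capitals mark "Rahul" as focus. So "only" rules out other recipients, with the rest (agent = Louisa, thing = the blueprint, setting = at dusk) as background.
No fact matches agent = Louisa, thing = the blueprint, setting = at dusk with a different recipient — every other fact differs on at least one backgrounded slot. So no fact refutes it.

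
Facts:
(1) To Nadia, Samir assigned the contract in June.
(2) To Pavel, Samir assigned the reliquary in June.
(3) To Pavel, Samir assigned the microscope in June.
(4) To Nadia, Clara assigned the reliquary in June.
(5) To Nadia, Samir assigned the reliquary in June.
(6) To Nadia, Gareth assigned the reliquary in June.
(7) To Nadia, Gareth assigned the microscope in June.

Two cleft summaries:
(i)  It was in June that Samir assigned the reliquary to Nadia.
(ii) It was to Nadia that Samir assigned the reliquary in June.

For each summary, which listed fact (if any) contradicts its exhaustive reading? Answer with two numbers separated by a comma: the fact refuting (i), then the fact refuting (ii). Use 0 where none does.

(i): focus "in June". No fact shares same agent, thing, recipient (Samir / the reliquary / Nadia) with a different setting. 0.
(ii): focus "Nadia". Looking for same agent, thing, setting (Samir / the reliquary / in June) with some other recipient — fact (2) has Pavel there. Refuted.

0, 2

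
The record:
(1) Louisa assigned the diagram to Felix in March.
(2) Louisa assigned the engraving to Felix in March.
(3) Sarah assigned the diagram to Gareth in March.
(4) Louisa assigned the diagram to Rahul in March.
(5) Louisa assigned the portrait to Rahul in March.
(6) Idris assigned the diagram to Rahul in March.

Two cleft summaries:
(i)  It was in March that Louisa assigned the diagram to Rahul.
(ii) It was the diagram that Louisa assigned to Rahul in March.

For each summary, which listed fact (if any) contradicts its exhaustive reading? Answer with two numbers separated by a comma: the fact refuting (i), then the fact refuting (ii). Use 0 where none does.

0, 5

Summary (i) focuses "in March" (the setting); background Louisa as agent and the diagram as thing and Rahul as recipient. No fact matches that background with a different setting, so 0.
Summary (ii) focuses "the diagram" (the thing); background Louisa as agent and Rahul as recipient and in March as setting. Fact (5) matches that background with thing = the portrait — refutes (ii).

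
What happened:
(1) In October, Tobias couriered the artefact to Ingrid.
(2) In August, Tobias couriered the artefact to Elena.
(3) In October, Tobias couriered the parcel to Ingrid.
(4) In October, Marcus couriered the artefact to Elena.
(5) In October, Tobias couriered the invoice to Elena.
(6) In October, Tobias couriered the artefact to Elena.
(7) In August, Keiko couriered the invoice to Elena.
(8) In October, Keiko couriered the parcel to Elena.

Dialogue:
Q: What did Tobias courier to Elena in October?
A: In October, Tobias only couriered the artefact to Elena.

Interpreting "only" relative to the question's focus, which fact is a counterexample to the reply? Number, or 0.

The question "What did ...?" targets the thing, so in the reply the focus falls on "the artefact".
So "only" ranges over things; the rest (same agent, recipient, setting (Tobias / Elena / in October)) is presupposed.
Fact (5) shares the background with a different thing (the invoice) — counterexample.
(Fact (2) would refute a reading with focus on the setting — but that is not what the question asks.)

5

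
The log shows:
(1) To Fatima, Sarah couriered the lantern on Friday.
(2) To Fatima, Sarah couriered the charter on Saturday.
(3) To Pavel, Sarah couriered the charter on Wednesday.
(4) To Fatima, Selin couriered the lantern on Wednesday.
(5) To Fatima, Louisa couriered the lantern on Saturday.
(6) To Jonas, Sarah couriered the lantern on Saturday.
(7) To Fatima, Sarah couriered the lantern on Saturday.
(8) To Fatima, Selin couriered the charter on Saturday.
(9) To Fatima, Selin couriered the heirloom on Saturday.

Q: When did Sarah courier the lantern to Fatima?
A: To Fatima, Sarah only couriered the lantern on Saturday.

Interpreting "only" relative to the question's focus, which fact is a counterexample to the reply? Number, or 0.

1

The question "When did ...?" targets the setting, so in the reply the focus falls on "on Saturday".
"Only" then excludes alternative settings while the background — Sarah as agent and the lantern as thing and Fatima as recipient — is held fixed.
Fact (1) keeps Sarah as agent and the lantern as thing and Fatima as recipient but has setting = on Friday; that refutes the reply.
(Fact (2) would refute a reading with focus on the thing — but that is not what the question asks.)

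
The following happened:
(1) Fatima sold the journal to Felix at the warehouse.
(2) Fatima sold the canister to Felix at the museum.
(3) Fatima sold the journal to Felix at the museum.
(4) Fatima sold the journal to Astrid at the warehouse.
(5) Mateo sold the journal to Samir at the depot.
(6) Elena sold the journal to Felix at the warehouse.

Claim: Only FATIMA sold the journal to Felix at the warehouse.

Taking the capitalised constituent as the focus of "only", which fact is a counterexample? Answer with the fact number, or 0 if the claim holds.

6

The capitals mark "Fatima" as focus. So "only" rules out other agents, with the rest (same thing, recipient, setting (the journal / Felix / at the warehouse)) as background.
Fact (6) matches on same thing, recipient, setting (the journal / Felix / at the warehouse), but has agent = Elena instead. That refutes the claim.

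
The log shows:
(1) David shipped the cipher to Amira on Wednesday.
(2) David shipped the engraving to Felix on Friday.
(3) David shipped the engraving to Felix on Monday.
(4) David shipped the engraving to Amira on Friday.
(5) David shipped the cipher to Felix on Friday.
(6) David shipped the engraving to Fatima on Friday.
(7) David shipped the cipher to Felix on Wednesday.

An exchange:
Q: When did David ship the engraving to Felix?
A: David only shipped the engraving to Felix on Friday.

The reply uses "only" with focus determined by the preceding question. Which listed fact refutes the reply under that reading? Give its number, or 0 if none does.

Answering "When did ...?" puts focus on the setting — here, "on Friday".
"Only" then excludes alternative settings while the background — David as agent and the engraving as thing and Felix as recipient — is held fixed.
Fact (3) shares the background with a different setting (on Monday) — counterexample.
(Fact (5) would refute a reading with focus on the thing — but that is not what the question asks.)

3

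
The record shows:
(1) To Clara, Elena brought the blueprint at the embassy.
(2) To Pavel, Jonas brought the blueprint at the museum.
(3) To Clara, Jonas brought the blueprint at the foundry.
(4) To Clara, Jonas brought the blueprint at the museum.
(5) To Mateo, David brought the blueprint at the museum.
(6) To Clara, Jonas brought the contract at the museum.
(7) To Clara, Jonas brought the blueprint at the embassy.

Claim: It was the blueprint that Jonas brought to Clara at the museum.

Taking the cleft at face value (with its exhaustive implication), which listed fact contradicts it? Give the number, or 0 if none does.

Focus of the cleft: "the blueprint" (the thing). Presupposed background: same agent, recipient, setting (Jonas / Clara / at the museum).
The exhaustive reading says no other thing fits that background.
But fact (6) also has same agent, recipient, setting (Jonas / Clara / at the museum), with thing = the contract — so the exhaustive reading fails.

6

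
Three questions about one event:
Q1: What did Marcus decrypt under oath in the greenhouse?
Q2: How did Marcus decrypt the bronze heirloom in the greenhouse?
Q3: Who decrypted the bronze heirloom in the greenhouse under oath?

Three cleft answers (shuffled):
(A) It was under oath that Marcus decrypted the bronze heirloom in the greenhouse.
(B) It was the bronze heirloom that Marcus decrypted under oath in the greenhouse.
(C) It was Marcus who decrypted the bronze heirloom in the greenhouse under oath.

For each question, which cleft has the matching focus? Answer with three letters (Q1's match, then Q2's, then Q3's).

Q1 asks about the direct object; cleft (B) focuses "the bronze heirloom", which is the direct object — so Q1 → B.
Q2 asks about the manner; cleft (A) focuses "under oath", which is the manner — so Q2 → A.
Q3 asks about the subject (agent); cleft (C) focuses "Marcus", which is the subject (agent) — so Q3 → C.
Mapping: Q1→B, Q2→A, Q3→C.

BAC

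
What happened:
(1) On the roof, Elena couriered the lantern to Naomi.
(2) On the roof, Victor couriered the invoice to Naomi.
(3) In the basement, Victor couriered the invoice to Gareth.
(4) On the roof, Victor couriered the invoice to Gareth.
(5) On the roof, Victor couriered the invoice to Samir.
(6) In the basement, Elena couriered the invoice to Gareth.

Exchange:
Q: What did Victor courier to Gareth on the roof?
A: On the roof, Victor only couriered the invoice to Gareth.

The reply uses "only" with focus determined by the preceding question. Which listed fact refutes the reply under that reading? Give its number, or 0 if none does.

The question "What did ...?" targets the thing, so in the reply the focus falls on "the invoice".
"Only" then excludes alternative things while the background — Victor as agent and Gareth as recipient and on the roof as setting — is held fixed.
No listed fact shares that background with another thing. Nothing contradicts the reply.
(Fact (3) would refute a reading with focus on the setting — but that is not what the question asks.)

0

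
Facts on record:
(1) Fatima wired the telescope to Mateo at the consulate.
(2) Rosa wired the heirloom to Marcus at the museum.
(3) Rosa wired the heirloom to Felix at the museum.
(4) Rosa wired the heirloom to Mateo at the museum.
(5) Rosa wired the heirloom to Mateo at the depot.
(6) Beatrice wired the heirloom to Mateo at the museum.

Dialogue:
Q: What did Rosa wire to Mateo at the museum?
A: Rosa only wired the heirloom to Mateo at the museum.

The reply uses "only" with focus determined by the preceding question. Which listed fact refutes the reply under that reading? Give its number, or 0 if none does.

Answering "What did ...?" puts focus on the thing — here, "the heirloom".
So "only" ranges over things; the rest (same agent, recipient, setting (Rosa / Mateo / at the museum)) is presupposed.
No listed fact shares that background with another thing. Nothing contradicts the reply.
(Fact (5) would refute a reading with focus on the setting — but that is not what the question asks.)

0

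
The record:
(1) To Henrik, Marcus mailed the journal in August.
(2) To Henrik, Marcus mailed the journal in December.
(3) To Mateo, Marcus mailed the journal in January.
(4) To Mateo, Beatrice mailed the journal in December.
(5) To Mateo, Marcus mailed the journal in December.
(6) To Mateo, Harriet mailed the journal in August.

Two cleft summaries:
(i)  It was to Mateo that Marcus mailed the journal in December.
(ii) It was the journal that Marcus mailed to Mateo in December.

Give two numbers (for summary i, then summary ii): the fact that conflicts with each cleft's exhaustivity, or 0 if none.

(i): focus "Mateo". Looking for same agent, thing, setting (Marcus / the journal / in December) with some other recipient — fact (2) has Henrik there. Refuted.
(ii): focus "the journal". No fact shares same agent, recipient, setting (Marcus / Mateo / in December) with a different thing. 0.

2, 0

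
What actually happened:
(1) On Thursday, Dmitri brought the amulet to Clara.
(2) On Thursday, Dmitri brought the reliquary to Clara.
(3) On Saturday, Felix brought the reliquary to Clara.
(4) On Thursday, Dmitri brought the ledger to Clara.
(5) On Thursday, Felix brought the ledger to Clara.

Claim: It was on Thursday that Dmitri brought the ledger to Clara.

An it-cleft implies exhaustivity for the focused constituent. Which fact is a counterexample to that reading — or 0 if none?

0

Focus of the cleft: "on Thursday" (the setting). Presupposed background: same agent, thing, recipient (Dmitri / the ledger / Clara).
The exhaustive reading says no other setting fits that background.
Every other fact differs from the presupposition on some backgrounded slot, so none challenges the exhaustivity.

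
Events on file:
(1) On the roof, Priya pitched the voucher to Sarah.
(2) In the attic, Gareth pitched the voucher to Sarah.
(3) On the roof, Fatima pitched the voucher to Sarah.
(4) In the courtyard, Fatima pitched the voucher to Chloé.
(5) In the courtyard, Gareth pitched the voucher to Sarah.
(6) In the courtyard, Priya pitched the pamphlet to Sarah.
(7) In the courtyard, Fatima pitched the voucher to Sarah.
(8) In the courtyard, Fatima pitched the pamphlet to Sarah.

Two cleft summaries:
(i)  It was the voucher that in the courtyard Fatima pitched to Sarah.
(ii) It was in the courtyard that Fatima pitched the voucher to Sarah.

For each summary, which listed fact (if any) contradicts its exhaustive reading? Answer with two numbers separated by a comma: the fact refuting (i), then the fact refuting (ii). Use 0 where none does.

Summary (i) focuses "the voucher" (the thing); background same agent, recipient, setting (Fatima / Sarah / in the courtyard). Fact (8) matches that background with thing = the pamphlet — refutes (i).
Summary (ii) focuses "in the courtyard" (the setting); background same agent, thing, recipient (Fatima / the voucher / Sarah). Fact (3) matches that background with setting = on the roof — refutes (ii).

8, 3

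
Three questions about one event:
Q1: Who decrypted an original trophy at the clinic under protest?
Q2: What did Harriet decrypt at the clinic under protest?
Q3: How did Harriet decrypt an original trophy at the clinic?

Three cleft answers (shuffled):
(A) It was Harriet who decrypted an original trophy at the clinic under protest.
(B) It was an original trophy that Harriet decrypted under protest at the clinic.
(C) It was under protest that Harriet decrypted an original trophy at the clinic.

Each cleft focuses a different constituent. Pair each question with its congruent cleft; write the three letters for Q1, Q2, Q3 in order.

Q1 asks about the subject (agent); cleft (A) focuses "Harriet", which is the subject (agent) — so Q1 → A.
Q2 asks about the direct object; cleft (B) focuses "an original trophy", which is the direct object — so Q2 → B.
Q3 asks about the manner; cleft (C) focuses "under protest", which is the manner — so Q3 → C.
Mapping: Q1→A, Q2→B, Q3→C.

ABC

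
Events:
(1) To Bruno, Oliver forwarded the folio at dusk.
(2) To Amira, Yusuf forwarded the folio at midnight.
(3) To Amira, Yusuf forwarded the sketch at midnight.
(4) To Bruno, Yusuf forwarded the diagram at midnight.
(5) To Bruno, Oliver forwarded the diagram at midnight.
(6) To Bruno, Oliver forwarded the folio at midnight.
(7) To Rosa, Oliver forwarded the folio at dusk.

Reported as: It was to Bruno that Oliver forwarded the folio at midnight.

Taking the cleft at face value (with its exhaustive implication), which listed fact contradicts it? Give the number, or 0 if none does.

0

The cleft puts "Bruno" in focus and presupposes the open proposition with same agent, thing, setting (Oliver / the folio / at midnight).
Exhaustivity: Bruno is the only recipient satisfying that background.
No listed fact matches the background with a different recipient. Exhaustivity holds.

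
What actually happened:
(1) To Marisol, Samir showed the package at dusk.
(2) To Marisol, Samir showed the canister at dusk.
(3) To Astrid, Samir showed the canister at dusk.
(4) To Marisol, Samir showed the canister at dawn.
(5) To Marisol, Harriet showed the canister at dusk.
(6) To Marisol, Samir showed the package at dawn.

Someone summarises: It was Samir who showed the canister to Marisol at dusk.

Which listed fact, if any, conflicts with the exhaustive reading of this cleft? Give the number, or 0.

Focus of the cleft: "Samir" (the agent). Presupposed background: the canister as thing and Marisol as recipient and at dusk as setting.
The exhaustive reading says no other agent fits that background.
But fact (5) also has the canister as thing and Marisol as recipient and at dusk as setting, with agent = Harriet — so the exhaustive reading fails.

5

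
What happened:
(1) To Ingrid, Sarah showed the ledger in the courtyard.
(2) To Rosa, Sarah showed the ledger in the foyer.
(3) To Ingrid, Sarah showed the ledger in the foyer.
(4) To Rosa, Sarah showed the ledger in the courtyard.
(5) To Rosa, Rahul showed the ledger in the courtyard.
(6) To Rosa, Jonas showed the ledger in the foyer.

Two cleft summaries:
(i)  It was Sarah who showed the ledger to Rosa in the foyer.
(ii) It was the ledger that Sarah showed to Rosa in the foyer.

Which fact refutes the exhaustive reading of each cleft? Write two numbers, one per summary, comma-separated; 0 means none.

6, 0

Summary (i) focuses "Sarah" (the agent); background same thing, recipient, setting (the ledger / Rosa / in the foyer). Fact (6) matches that background with agent = Jonas — refutes (i).
Summary (ii) focuses "the ledger" (the thing); background same agent, recipient, setting (Sarah / Rosa / in the foyer). No fact matches that background with a different thing, so 0.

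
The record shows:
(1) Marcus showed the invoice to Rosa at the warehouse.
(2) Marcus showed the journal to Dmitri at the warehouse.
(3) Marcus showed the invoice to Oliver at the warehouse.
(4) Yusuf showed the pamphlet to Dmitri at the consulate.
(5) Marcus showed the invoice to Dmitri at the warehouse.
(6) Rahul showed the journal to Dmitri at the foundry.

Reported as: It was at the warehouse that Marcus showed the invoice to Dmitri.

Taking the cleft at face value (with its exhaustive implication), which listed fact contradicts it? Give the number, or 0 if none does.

Focus of the cleft: "at the warehouse" (the setting). Presupposed background: same agent, thing, recipient (Marcus / the invoice / Dmitri).
Exhaustivity: at the warehouse is the only setting satisfying that background.
Every other fact differs from the presupposition on some backgrounded slot, so none challenges the exhaustivity.

0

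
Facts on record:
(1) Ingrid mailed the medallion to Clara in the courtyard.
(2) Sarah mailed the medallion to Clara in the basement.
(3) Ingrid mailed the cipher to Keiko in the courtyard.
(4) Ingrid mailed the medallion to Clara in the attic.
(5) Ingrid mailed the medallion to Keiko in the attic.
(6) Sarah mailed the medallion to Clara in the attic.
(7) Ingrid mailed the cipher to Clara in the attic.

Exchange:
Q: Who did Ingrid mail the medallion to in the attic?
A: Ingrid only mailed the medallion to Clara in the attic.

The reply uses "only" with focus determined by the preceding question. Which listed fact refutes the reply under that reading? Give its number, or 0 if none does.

The question "Who did ... to ...?" targets the recipient, so in the reply the focus falls on "Clara".
"Only" then excludes alternative recipients while the background — Ingrid as agent and the medallion as thing and in the attic as setting — is held fixed.
Fact (5) keeps Ingrid as agent and the medallion as thing and in the attic as setting but has recipient = Keiko; that refutes the reply.
(Fact (1) would refute a reading with focus on the setting — but that is not what the question asks.)

5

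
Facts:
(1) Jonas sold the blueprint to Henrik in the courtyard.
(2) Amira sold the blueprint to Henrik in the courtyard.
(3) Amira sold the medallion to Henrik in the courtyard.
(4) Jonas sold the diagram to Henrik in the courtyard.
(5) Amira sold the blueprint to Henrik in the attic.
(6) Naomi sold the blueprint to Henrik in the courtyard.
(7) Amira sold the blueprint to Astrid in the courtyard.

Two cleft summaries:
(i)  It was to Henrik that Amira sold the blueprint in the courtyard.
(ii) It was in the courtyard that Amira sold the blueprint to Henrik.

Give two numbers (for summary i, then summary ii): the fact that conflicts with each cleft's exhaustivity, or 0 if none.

Summary (i) focuses "Henrik" (the recipient); background agent = Amira, thing = the blueprint, setting = in the courtyard. Fact (7) matches that background with recipient = Astrid — refutes (i).
Summary (ii) focuses "in the courtyard" (the setting); background agent = Amira, thing = the blueprint, recipient = Henrik. Fact (5) matches that background with setting = in the attic — refutes (ii).

7, 5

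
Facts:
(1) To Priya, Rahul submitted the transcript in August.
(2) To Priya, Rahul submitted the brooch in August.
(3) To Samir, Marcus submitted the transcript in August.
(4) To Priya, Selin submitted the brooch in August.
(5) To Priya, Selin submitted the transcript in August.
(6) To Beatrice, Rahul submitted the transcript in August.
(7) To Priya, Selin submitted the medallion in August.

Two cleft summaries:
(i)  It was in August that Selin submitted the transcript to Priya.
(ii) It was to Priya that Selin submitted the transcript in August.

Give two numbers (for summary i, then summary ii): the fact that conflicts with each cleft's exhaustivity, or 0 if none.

Summary (i) focuses "in August" (the setting); background Selin as agent and the transcript as thing and Priya as recipient. No fact matches that background with a different setting, so 0.
Summary (ii) focuses "Priya" (the recipient); background Selin as agent and the transcript as thing and in August as setting. No fact matches that background with a different recipient, so 0.

0, 0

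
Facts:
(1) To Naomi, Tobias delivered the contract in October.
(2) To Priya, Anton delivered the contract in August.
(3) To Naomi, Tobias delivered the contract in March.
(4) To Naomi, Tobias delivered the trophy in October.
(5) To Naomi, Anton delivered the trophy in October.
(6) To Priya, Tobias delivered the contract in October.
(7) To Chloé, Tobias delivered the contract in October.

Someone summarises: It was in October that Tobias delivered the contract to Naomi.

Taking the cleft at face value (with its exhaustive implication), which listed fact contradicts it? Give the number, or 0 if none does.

3

The cleft puts "in October" in focus and presupposes the open proposition with same agent, thing, recipient (Tobias / the contract / Naomi).
Exhaustivity: in October is the only setting satisfying that background.
But fact (3) also has same agent, thing, recipient (Tobias / the contract / Naomi), with setting = in March — so the exhaustive reading fails.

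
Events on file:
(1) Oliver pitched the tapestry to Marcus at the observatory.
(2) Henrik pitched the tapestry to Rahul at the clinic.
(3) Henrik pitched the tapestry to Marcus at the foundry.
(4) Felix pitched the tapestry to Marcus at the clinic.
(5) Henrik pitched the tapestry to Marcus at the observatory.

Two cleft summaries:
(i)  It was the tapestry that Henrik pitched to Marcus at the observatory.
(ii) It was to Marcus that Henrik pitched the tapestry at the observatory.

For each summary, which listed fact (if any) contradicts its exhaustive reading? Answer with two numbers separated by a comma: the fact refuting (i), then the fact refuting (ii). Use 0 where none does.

0, 0

Summary (i) focuses "the tapestry" (the thing); background Henrik as agent and Marcus as recipient and at the observatory as setting. No fact matches that background with a different thing, so 0.
Summary (ii) focuses "Marcus" (the recipient); background Henrik as agent and the tapestry as thing and at the observatory as setting. No fact matches that background with a different recipient, so 0.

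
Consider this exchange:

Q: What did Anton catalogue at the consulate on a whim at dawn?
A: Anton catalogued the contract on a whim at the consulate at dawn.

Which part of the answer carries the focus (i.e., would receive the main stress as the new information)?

The wh-word "what" asks about the direct object.
In the answer, "Anton", "at the consulate", "at dawn" and "on a whim" are given — repeated from the question.
The constituent filling the direct object gap is "the contract"; that is the focus and would carry nuclear stress.

the contract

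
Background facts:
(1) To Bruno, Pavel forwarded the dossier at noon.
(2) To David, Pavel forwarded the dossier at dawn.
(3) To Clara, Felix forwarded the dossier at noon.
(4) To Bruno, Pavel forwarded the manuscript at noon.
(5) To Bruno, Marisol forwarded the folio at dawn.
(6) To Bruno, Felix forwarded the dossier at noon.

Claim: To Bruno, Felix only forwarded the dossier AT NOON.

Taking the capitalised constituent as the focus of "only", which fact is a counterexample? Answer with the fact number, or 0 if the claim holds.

0

The capitals mark "at noon" as focus. So "only" rules out other settings, with the rest (same agent, thing, recipient (Felix / the dossier / Bruno)) as background.
Every other fact changes something in the background, not just the setting. Nothing refutes the claim.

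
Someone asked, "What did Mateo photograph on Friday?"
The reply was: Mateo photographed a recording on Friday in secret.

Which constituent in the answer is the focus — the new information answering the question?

a recording

The wh-word "what" asks about the direct object.
In the answer, "Mateo" and "on Friday" are given — repeated from the question.
"in secret" is also new, but it specifies the manner, which is not what the question asks about — so it is not the focus.
The constituent filling the direct object gap is "a recording"; that is the focus.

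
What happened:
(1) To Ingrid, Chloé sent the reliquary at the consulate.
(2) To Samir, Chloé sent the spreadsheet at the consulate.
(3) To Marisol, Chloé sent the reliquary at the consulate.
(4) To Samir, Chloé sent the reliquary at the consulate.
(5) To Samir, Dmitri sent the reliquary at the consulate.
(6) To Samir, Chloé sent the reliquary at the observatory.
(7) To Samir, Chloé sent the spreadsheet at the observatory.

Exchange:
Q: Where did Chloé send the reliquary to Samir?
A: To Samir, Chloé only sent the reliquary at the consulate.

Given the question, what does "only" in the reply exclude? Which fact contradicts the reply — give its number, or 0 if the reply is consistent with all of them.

The question "Where did ...?" targets the setting, so in the reply the focus falls on "at the consulate".
So "only" ranges over settings; the rest (Chloé as agent and the reliquary as thing and Samir as recipient) is presupposed.
Fact (6) shares the background with a different setting (at the observatory) — counterexample.
(Fact (1) would refute a reading with focus on the recipient — but that is not what the question asks.)

6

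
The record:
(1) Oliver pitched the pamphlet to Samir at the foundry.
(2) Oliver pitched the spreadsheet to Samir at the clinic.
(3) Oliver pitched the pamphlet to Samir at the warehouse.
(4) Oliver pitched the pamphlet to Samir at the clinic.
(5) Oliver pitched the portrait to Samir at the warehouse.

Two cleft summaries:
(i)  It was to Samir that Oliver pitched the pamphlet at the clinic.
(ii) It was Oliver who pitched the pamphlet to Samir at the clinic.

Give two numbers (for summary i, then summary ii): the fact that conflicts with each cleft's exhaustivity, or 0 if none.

0, 0

Summary (i) focuses "Samir" (the recipient); background Oliver as agent and the pamphlet as thing and at the clinic as setting. No fact matches that background with a different recipient, so 0.
Summary (ii) focuses "Oliver" (the agent); background the pamphlet as thing and Samir as recipient and at the clinic as setting. No fact matches that background with a different agent, so 0.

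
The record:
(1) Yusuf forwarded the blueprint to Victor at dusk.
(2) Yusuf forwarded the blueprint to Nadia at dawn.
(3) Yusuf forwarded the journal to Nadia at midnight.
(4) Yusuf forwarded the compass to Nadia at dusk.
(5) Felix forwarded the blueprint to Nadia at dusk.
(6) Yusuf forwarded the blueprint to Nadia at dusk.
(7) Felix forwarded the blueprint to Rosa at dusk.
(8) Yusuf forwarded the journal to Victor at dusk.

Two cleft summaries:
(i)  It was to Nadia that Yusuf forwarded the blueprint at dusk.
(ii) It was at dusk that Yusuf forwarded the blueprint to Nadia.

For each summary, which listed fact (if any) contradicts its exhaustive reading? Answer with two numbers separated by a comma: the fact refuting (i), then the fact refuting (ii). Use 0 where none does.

1, 2

Summary (i) focuses "Nadia" (the recipient); background agent = Yusuf, thing = the blueprint, setting = at dusk. Fact (1) matches that background with recipient = Victor — refutes (i).
Summary (ii) focuses "at dusk" (the setting); background agent = Yusuf, thing = the blueprint, recipient = Nadia. Fact (2) matches that background with setting = at dawn — refutes (ii).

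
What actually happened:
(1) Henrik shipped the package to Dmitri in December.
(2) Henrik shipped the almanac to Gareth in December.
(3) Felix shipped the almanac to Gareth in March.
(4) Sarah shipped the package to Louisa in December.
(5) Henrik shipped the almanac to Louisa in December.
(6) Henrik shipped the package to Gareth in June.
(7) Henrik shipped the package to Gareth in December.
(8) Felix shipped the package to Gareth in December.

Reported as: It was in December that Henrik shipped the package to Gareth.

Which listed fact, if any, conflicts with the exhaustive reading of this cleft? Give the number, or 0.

Focus of the cleft: "in December" (the setting). Presupposed background: agent = Henrik, thing = the package, recipient = Gareth.
The exhaustive reading says no other setting fits that background.
But fact (6) also has agent = Henrik, thing = the package, recipient = Gareth, with setting = in June — so the exhaustive reading fails.

6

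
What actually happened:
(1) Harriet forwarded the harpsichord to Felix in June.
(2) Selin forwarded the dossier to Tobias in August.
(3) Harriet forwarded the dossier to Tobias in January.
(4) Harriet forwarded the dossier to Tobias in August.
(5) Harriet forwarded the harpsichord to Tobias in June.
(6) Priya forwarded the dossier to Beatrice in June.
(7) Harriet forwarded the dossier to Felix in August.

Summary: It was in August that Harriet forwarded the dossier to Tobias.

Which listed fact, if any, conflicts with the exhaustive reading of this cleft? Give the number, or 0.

The cleft puts "in August" in focus and presupposes the open proposition with agent = Harriet, thing = the dossier, recipient = Tobias.
Exhaustivity: in August is the only setting satisfying that background.
But fact (3) also has agent = Harriet, thing = the dossier, recipient = Tobias, with setting = in January — so the exhaustive reading fails.

3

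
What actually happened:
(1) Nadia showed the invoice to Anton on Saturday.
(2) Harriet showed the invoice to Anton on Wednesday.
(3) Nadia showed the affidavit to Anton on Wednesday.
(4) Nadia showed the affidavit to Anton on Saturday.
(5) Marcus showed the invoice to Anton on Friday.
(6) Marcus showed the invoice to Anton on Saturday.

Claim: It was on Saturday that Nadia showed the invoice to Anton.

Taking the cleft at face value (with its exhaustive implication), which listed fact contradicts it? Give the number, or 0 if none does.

0

The cleft puts "on Saturday" in focus and presupposes the open proposition with Nadia as agent and the invoice as thing and Anton as recipient.
The exhaustive reading says no other setting fits that background.
Every other fact differs from the presupposition on some backgrounded slot, so none challenges the exhaustivity.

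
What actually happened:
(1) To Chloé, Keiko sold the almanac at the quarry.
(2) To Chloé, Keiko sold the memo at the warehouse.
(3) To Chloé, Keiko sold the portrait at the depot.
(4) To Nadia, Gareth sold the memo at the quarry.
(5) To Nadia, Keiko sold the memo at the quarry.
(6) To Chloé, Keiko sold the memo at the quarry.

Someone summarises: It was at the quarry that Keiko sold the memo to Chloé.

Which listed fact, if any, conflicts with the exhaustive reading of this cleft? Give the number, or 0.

Focus of the cleft: "at the quarry" (the setting). Presupposed background: agent = Keiko, thing = the memo, recipient = Chloé.
Exhaustivity: at the quarry is the only setting satisfying that background.
But fact (2) also has agent = Keiko, thing = the memo, recipient = Chloé, with setting = at the warehouse — so the exhaustive reading fails.

2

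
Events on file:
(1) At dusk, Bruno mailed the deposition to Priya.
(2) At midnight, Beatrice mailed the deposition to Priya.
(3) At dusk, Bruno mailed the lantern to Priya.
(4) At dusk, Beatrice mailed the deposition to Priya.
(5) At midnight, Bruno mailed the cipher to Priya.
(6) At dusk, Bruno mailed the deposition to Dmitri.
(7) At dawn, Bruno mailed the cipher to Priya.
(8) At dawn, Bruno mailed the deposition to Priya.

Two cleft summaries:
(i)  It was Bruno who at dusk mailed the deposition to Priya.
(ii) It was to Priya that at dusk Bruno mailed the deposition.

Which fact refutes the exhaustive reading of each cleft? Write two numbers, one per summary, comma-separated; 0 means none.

Summary (i) focuses "Bruno" (the agent); background thing = the deposition, recipient = Priya, setting = at dusk. Fact (4) matches that background with agent = Beatrice — refutes (i).
Summary (ii) focuses "Priya" (the recipient); background agent = Bruno, thing = the deposition, setting = at dusk. Fact (6) matches that background with recipient = Dmitri — refutes (ii).

4, 6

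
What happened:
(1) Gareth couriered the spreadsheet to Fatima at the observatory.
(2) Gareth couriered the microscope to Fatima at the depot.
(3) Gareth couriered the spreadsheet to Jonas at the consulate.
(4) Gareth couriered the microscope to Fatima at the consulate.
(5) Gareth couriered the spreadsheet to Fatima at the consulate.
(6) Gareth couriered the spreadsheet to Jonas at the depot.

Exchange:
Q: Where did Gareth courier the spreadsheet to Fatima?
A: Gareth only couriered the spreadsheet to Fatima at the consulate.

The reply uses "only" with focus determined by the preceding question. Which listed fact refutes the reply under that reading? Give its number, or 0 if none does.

The question "Where did ...?" targets the setting, so in the reply the focus falls on "at the consulate".
"Only" then excludes alternative settings while the background — Gareth as agent and the spreadsheet as thing and Fatima as recipient — is held fixed.
Fact (1) shares the background with a different setting (at the observatory) — counterexample.
(Fact (4) would refute a reading with focus on the thing — but that is not what the question asks.)

1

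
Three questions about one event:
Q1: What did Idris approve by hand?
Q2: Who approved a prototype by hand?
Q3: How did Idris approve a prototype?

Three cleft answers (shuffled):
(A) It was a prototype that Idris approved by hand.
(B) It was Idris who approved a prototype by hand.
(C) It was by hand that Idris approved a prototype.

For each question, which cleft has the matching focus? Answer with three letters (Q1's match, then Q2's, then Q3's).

ABC

Q1 asks about the direct object; cleft (A) focuses "a prototype", which is the direct object — so Q1 → A.
Q2 asks about the subject (agent); cleft (B) focuses "Idris", which is the subject (agent) — so Q2 → B.
Q3 asks about the manner; cleft (C) focuses "by hand", which is the manner — so Q3 → C.
Mapping: Q1→A, Q2→B, Q3→C.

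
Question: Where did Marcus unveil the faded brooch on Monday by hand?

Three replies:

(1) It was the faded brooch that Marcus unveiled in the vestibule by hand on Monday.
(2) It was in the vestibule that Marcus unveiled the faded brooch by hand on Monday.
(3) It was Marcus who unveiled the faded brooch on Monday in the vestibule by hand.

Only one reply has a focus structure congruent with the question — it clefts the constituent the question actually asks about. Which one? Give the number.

The question word "where" targets the location.
Option (1) clefts "the faded brooch" — the direct object, not what was asked.
Option (2) clefts "in the vestibule" — that matches what the question asks about.
Option (3) clefts "Marcus" — the subject (agent), not what was asked.
So the congruent reply is (2).

2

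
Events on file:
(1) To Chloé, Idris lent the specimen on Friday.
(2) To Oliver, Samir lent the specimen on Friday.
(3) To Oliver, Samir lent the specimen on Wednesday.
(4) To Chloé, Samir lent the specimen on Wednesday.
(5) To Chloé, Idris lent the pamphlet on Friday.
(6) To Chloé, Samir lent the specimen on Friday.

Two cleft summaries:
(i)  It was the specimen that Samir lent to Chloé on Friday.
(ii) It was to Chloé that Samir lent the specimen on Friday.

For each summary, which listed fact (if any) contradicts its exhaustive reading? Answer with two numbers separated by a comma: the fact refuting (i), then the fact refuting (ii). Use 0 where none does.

0, 2

Summary (i) focuses "the specimen" (the thing); background agent = Samir, recipient = Chloé, setting = on Friday. No fact matches that background with a different thing, so 0.
Summary (ii) focuses "Chloé" (the recipient); background agent = Samir, thing = the specimen, setting = on Friday. Fact (2) matches that background with recipient = Oliver — refutes (ii).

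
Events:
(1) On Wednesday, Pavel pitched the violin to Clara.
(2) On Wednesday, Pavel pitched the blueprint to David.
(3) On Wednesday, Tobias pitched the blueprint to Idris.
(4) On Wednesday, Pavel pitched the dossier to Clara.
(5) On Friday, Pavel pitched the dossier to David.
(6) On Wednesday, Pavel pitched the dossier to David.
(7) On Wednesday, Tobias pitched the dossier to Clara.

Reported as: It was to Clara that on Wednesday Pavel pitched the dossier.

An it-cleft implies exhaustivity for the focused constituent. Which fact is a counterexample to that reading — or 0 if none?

6

Focus of the cleft: "Clara" (the recipient). Presupposed background: same agent, thing, setting (Pavel / the dossier / on Wednesday).
The exhaustive reading says no other recipient fits that background.
But fact (6) also has same agent, thing, setting (Pavel / the dossier / on Wednesday), with recipient = David — so the exhaustive reading fails.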